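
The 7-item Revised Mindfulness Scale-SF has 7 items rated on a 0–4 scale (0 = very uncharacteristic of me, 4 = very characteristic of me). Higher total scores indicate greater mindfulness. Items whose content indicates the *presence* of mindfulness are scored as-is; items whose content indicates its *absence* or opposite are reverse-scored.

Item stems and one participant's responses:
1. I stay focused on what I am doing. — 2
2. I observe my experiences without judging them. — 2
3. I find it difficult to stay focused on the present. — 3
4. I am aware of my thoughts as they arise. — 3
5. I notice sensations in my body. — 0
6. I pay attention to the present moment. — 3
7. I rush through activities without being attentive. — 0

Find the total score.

Items 3, 7 describe the absence/opposite of mindfulness → reverse-score.
on a 0–4 scale, reversed = 4 − raw.
  item 1: 2
  item 2: 2
  item 3: 4 − 3 = 1
  item 4: 3
  item 5: 0
  item 6: 3
  item 7: 4 − 0 = 4
Total = 2 + 2 + 1 + 3 + 0 + 3 + 4 = 15

15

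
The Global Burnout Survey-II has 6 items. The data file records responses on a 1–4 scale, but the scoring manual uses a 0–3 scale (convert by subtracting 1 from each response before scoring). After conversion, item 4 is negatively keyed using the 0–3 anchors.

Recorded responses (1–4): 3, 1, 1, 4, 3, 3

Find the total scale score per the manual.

Convert to 0–3: 2, 0, 0, 3, 2, 2
Reverse-coded (on a 0–3 scale, reversed = 3 − raw):
  item 4: 3 − 3 = 0
Scored: 2, 0, 0, 0, 2, 2
Total = 6

6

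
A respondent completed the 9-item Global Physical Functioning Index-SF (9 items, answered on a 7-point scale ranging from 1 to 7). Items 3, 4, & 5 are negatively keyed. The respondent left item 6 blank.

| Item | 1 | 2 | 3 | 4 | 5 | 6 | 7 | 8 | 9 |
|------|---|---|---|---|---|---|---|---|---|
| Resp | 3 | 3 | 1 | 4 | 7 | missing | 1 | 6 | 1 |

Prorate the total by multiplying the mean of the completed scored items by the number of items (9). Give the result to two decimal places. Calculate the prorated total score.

Reverse-coded (reverse-coded value = 8 − response):
  item 3: 8 − 1 = 7
  item 4: 8 − 4 = 4
  item 5: 8 − 7 = 1
Completed scored items (8 of 9): 3, 3, 7, 4, 1, 1, 6, 1; sum = 26.
Person mean = 26 / 8 ≈ 3.2500
Prorated total = (26 / 8) × 9 = 29.25 (to 2 dp)

29.25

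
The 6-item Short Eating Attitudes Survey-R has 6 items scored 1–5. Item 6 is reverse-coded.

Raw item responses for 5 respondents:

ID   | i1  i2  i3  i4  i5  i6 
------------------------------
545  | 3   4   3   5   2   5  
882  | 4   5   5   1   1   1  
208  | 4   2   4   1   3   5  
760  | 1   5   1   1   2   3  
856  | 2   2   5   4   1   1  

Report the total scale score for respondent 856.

Respondent 856 raw: 2, 2, 5, 4, 1, 1.
Reverse-coded (reverse-coded value = 6 − response):
  item 1: 2
  item 2: 2
  item 3: 5
  item 4: 4
  item 5: 1
  item 6: 6 − 1 = 5
Sum = 2 + 2 + 5 + 4 + 1 + 5 = 19

19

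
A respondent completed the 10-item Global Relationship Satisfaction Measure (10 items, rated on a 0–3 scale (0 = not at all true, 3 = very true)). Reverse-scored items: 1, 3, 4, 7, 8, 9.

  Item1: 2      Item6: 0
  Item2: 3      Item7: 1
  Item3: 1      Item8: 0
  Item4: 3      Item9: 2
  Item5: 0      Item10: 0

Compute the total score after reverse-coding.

Apply reverse scoring (reversed = (0+3) − raw = 3 − raw):
  item 1: 3 − 2 = 1
  item 3: 3 − 1 = 2
  item 4: 3 − 3 = 0
  item 7: 3 − 1 = 2
  item 8: 3 − 0 = 3
  item 9: 3 − 2 = 1
After reverse-coding: 1, 3, 2, 0, 0, 0, 2, 3, 1, 0
Total = 1 + 3 + 2 + 0 + 0 + 0 + 2 + 3 + 1 + 0 = 12

12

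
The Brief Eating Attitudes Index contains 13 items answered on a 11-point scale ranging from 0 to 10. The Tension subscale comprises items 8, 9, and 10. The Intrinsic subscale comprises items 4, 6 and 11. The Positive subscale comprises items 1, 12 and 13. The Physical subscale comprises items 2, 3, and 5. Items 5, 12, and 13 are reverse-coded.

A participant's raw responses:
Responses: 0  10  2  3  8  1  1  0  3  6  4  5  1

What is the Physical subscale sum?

14

Physical items: 2, 3, 5.
Of these, item 5 is reverse-coded; reverse-coded value = 10 − response.
  item 2: 10
  item 3: 2
  item 5: 10 − 8 = 2
Sum = 10 + 2 + 2 = 14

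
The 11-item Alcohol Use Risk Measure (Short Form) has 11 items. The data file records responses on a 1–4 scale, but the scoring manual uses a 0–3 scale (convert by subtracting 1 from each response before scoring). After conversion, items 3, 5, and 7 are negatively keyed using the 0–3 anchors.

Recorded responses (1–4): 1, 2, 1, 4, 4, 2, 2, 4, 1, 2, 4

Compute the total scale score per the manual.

Convert to 0–3: 0, 1, 0, 3, 3, 1, 1, 3, 0, 1, 3
Reverse-coded (reverse-coded value = 3 − response):
  item 3: 3 − 0 = 3
  item 5: 3 − 3 = 0
  item 7: 3 − 1 = 2
Scored: 0, 1, 3, 3, 0, 1, 2, 3, 0, 1, 3
Total = 17

17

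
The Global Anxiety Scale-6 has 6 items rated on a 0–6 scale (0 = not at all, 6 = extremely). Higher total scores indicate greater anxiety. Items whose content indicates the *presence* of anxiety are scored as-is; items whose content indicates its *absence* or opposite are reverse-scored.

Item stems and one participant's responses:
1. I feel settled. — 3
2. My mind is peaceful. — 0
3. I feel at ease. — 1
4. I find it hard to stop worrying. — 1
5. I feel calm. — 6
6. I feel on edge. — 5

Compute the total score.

Items 1, 2, 3, 5 describe the absence/opposite of anxiety → reverse-score.
on a 0–6 scale, reversed = 6 − raw.
  item 1: 6 − 3 = 3
  item 2: 6 − 0 = 6
  item 3: 6 − 1 = 5
  item 4: 1
  item 5: 6 − 6 = 0
  item 6: 5
Total = 3 + 6 + 5 + 1 + 0 + 5 = 20

20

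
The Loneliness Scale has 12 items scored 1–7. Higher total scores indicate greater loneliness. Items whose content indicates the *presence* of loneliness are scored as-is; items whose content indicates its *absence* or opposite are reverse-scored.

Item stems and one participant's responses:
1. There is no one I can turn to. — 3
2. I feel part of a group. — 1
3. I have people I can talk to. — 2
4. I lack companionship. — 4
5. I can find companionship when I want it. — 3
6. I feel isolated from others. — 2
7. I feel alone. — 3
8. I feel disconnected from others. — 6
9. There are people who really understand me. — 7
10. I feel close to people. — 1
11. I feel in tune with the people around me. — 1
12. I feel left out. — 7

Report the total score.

Items 2, 3, 5, 9, 10, 11 describe the absence/opposite of loneliness → reverse-score.
reverse-coded value = 8 − response.
  item 1: 3
  item 2: 8 − 1 = 7
  item 3: 8 − 2 = 6
  item 4: 4
  item 5: 8 − 3 = 5
  item 6: 2
  item 7: 3
  item 8: 6
  item 9: 8 − 7 = 1
  item 10: 8 − 1 = 7
  item 11: 8 − 1 = 7
  item 12: 7
Total = 3 + 7 + 6 + 4 + 5 + 2 + 3 + 6 + 1 + 7 + 7 + 7 = 58

58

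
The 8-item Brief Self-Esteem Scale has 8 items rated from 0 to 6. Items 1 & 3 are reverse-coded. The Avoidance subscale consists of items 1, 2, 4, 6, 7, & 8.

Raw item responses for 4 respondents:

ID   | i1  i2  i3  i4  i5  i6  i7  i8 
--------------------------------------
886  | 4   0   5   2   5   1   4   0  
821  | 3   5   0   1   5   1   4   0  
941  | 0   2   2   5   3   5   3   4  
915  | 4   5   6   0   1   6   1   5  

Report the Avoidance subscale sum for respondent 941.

25

Respondent 941 raw: 0, 2, 2, 5, 3, 5, 3, 4.
Avoidance items: 1, 2, 4, 6, 7, 8.
Reverse-coded (reversed = (0+6) − raw = 6 − raw):
  item 1: 6 − 0 = 6
  item 2: 2
  item 4: 5
  item 6: 5
  item 7: 3
  item 8: 4
Sum = 6 + 2 + 5 + 5 + 3 + 4 = 25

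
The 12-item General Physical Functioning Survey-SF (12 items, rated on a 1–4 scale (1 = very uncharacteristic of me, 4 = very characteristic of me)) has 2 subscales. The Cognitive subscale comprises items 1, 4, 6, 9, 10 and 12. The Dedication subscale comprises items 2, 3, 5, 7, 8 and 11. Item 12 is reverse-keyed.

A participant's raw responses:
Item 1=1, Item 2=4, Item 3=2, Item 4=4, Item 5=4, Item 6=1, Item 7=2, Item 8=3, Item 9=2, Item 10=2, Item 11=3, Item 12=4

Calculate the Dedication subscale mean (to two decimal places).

3.00

Dedication items: 2, 3, 5, 7, 8, 11.
  item 2: 4
  item 3: 2
  item 5: 4
  item 7: 2
  item 8: 3
  item 11: 3
Sum = 4 + 2 + 4 + 2 + 3 + 3 = 18
Mean = 18 / 6 = 3.00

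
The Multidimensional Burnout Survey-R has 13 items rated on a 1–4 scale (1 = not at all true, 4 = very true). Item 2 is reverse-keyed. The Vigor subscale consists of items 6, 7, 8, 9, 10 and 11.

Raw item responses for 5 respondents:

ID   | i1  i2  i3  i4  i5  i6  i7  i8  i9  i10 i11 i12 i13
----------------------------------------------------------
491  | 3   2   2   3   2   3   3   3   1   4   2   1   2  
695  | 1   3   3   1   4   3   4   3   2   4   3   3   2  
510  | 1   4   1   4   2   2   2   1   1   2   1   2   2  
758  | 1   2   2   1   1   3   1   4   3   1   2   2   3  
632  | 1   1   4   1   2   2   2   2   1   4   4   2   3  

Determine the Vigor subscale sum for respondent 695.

Respondent 695 raw: 1, 3, 3, 1, 4, 3, 4, 3, 2, 4, 3, 3, 2.
Vigor items: 6, 7, 8, 9, 10, 11.
Reverse-coded (reverse-coded value = 5 − response):
  item 6: 3
  item 7: 4
  item 8: 3
  item 9: 2
  item 10: 4
  item 11: 3
Sum = 3 + 4 + 3 + 2 + 4 + 3 = 19

19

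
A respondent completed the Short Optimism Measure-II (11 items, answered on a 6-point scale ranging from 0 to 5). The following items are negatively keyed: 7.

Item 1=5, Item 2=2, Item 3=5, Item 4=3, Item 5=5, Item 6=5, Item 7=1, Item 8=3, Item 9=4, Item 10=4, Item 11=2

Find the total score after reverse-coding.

42

Reversing item 7 with 5 − raw:
Total = 5 + 2 + 5 + 3 + 5 + 5 + (5−1) + 3 + 4 + 4 + 2
      = 5 + 2 + 5 + 3 + 5 + 5 + 4 + 3 + 4 + 4 + 2 = 42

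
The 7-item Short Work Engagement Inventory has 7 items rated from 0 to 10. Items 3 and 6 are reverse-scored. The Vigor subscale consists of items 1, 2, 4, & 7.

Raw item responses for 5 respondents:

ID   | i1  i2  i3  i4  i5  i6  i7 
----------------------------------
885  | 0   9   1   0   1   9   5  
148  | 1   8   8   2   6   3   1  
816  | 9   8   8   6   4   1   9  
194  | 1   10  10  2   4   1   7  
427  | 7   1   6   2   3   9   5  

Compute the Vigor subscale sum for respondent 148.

12

Respondent 148 raw: 1, 8, 8, 2, 6, 3, 1.
Vigor items: 1, 2, 4, 7.
Reverse-coded (reverse-coded value = 10 − response):
  item 1: 1
  item 2: 8
  item 4: 2
  item 7: 1
Sum = 1 + 8 + 2 + 1 = 12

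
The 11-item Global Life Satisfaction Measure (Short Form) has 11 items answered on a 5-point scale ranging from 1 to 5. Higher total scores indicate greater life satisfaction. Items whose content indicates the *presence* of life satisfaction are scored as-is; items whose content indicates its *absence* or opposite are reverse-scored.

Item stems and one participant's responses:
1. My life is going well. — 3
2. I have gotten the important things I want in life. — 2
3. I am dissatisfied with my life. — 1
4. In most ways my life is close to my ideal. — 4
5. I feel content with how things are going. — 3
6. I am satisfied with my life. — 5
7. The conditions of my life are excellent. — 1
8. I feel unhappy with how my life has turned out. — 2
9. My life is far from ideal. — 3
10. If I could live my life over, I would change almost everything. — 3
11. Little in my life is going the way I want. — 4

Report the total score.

Items 3, 8, 9, 10, 11 describe the absence/opposite of life satisfaction → reverse-score.
reversed = (1+5) − raw = 6 − raw.
  item 1: 3
  item 2: 2
  item 3: 6 − 1 = 5
  item 4: 4
  item 5: 3
  item 6: 5
  item 7: 1
  item 8: 6 − 2 = 4
  item 9: 6 − 3 = 3
  item 10: 6 − 3 = 3
  item 11: 6 − 4 = 2
Total = 3 + 2 + 5 + 4 + 3 + 5 + 1 + 4 + 3 + 3 + 2 = 35

35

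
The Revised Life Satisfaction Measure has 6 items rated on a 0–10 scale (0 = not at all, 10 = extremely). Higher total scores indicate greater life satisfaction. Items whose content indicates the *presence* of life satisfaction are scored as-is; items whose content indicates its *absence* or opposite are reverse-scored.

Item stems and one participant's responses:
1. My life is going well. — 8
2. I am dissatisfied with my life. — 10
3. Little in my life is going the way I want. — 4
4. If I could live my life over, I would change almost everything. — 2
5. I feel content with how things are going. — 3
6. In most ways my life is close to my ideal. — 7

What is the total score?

Items 2, 3, 4 describe the absence/opposite of life satisfaction → reverse-score.
reverse-coded value = 10 − response.
  item 1: 8
  item 2: 10 − 10 = 0
  item 3: 10 − 4 = 6
  item 4: 10 − 2 = 8
  item 5: 3
  item 6: 7
Total = 8 + 0 + 6 + 8 + 3 + 7 = 32

32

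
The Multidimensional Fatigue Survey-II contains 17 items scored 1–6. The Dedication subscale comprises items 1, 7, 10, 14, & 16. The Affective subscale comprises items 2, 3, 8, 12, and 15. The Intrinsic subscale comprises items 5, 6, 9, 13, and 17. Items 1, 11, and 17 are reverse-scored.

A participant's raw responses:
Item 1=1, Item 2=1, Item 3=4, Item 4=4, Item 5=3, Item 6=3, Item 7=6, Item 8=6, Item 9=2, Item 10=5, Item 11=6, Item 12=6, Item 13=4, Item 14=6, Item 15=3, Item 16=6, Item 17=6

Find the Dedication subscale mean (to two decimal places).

5.80

Dedication items: 1, 7, 10, 14, 16.
Of these, item 1 is reverse-scored; reversed = (1+6) − raw = 7 − raw.
  item 1: 7 − 1 = 6
  item 7: 6
  item 10: 5
  item 14: 6
  item 16: 6
Sum = 6 + 6 + 5 + 6 + 6 = 29
Mean = 29 / 5 = 5.80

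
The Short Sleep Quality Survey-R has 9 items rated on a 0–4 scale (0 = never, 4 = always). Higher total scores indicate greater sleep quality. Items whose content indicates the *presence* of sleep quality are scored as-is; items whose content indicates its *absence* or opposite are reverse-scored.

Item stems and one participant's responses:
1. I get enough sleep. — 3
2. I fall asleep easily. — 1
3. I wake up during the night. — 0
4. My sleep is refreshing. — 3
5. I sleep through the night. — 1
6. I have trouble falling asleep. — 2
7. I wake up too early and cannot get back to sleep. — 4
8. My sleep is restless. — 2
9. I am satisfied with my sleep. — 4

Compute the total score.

Items 3, 6, 7, 8 describe the absence/opposite of sleep quality → reverse-score.
reverse-coded value = 4 − response.
  item 1: 3
  item 2: 1
  item 3: 4 − 0 = 4
  item 4: 3
  item 5: 1
  item 6: 4 − 2 = 2
  item 7: 4 − 4 = 0
  item 8: 4 − 2 = 2
  item 9: 4
Total = 3 + 1 + 4 + 3 + 1 + 2 + 0 + 2 + 4 = 20

20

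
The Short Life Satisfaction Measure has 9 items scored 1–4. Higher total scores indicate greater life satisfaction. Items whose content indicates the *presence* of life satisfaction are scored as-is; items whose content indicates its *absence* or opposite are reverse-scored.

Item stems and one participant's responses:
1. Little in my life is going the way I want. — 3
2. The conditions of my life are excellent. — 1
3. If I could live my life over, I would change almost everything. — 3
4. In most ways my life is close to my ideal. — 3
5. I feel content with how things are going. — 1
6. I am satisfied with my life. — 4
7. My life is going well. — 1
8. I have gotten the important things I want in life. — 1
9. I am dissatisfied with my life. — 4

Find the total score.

Items 1, 3, 9 describe the absence/opposite of life satisfaction → reverse-score.
reverse-coded value = 5 − response.
  item 1: 5 − 3 = 2
  item 2: 1
  item 3: 5 − 3 = 2
  item 4: 3
  item 5: 1
  item 6: 4
  item 7: 1
  item 8: 1
  item 9: 5 − 4 = 1
Total = 2 + 1 + 2 + 3 + 1 + 4 + 1 + 1 + 1 = 16

16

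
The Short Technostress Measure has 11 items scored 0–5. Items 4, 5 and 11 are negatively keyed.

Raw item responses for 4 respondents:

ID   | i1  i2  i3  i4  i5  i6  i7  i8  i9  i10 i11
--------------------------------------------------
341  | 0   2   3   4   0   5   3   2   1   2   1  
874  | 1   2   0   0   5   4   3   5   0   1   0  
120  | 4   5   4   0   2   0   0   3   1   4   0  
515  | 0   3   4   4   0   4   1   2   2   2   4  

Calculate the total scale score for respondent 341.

28

Respondent 341 raw: 0, 2, 3, 4, 0, 5, 3, 2, 1, 2, 1.
Reverse-coded (reverse-coded value = 5 − response):
  item 1: 0
  item 2: 2
  item 3: 3
  item 4: 5 − 4 = 1
  item 5: 5 − 0 = 5
  item 6: 5
  item 7: 3
  item 8: 2
  item 9: 1
  item 10: 2
  item 11: 5 − 1 = 4
Sum = 0 + 2 + 3 + 1 + 5 + 5 + 3 + 2 + 1 + 2 + 4 = 28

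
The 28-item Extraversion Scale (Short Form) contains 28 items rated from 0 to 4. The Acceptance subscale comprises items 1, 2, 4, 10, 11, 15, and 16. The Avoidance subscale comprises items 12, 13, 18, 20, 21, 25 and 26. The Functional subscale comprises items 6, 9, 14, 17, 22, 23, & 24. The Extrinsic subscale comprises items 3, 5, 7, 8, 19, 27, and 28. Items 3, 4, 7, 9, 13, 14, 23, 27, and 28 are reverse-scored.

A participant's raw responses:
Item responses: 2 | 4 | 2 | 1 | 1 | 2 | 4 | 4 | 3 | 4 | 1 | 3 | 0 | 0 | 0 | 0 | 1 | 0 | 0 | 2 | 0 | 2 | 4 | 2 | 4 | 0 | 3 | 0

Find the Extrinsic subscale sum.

12

Extrinsic items: 3, 5, 7, 8, 19, 27, 28.
Of these, items 3, 7, 27 and 28 are reverse-scored; reverse-coded value = 4 − response.
  item 3: 4 − 2 = 2
  item 5: 1
  item 7: 4 − 4 = 0
  item 8: 4
  item 19: 0
  item 27: 4 − 3 = 1
  item 28: 4 − 0 = 4
Sum = 2 + 1 + 0 + 4 + 0 + 1 + 4 = 12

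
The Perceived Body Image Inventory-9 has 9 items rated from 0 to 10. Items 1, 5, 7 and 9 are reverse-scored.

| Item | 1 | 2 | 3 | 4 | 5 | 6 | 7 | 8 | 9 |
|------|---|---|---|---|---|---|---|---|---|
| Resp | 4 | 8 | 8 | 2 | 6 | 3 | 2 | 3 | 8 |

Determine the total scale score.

Apply reverse scoring (reversed = (0+10) − raw = 10 − raw):
  item 1: 10 − 4 = 6
  item 5: 10 − 6 = 4
  item 7: 10 − 2 = 8
  item 9: 10 − 8 = 2
Scored responses: 6, 8, 8, 2, 4, 3, 8, 3, 2
Total = 6 + 8 + 8 + 2 + 4 + 3 + 8 + 3 + 2 = 44

44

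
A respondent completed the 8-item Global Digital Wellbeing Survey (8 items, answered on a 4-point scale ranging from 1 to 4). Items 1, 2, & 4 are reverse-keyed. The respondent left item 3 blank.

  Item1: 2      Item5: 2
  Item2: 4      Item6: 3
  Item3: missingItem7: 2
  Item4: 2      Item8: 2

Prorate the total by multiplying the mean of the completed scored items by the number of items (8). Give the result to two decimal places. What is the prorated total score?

Reverse-coded (reverse-coded value = 5 − response):
  item 1: 5 − 2 = 3
  item 2: 5 − 4 = 1
  item 4: 5 − 2 = 3
Completed scored items (7 of 8): 3, 1, 3, 2, 3, 2, 2; sum = 16.
Person mean = 16 / 7 ≈ 2.2857
Prorated total = (16 / 7) × 8 = 18.29 (to 2 dp)

18.29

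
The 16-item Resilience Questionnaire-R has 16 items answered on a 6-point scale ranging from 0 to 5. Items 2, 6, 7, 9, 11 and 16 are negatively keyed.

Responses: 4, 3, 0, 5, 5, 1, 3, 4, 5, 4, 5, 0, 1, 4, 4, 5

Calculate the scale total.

39

Apply reverse scoring (reverse-coded value = 5 − response):
  item 2: 5 − 3 = 2
  item 6: 5 − 1 = 4
  item 7: 5 − 3 = 2
  item 9: 5 − 5 = 0
  item 11: 5 − 5 = 0
  item 16: 5 − 5 = 0
After reverse-coding: 4, 2, 0, 5, 5, 4, 2, 4, 0, 4, 0, 0, 1, 4, 4, 0
Total = 4 + 2 + 0 + 5 + 5 + 4 + 2 + 4 + 0 + 4 + 0 + 0 + 1 + 4 + 4 + 0 = 39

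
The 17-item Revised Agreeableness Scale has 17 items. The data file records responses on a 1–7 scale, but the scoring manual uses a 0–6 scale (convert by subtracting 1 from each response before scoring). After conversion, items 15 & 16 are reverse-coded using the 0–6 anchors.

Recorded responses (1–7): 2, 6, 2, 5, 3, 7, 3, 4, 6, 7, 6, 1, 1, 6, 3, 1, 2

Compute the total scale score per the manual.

Convert to 0–6: 1, 5, 1, 4, 2, 6, 2, 3, 5, 6, 5, 0, 0, 5, 2, 0, 1
Reverse-coded (reverse-coded value = 6 − response):
  item 15: 6 − 2 = 4
  item 16: 6 − 0 = 6
Scored: 1, 5, 1, 4, 2, 6, 2, 3, 5, 6, 5, 0, 0, 5, 4, 6, 1
Total = 56

56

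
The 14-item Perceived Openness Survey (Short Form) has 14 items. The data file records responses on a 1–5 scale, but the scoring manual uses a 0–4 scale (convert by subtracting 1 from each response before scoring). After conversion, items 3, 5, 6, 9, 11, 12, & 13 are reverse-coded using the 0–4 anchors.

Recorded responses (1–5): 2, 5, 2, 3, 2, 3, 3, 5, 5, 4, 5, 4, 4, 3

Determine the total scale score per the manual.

28

Convert to 0–4: 1, 4, 1, 2, 1, 2, 2, 4, 4, 3, 4, 3, 3, 2
Reverse-coded (reverse-coded value = 4 − response):
  item 3: 4 − 1 = 3
  item 5: 4 − 1 = 3
  item 6: 4 − 2 = 2
  item 9: 4 − 4 = 0
  item 11: 4 − 4 = 0
  item 12: 4 − 3 = 1
  item 13: 4 − 3 = 1
Scored: 1, 4, 3, 2, 3, 2, 2, 4, 0, 3, 0, 1, 1, 2
Total = 28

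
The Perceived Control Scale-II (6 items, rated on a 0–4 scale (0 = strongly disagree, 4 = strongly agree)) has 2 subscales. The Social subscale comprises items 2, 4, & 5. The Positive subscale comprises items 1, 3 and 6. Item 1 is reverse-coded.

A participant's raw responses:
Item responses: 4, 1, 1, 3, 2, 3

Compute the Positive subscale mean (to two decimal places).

Positive items: 1, 3, 6.
Of these, item 1 is reverse-coded; on a 0–4 scale, reversed = 4 − raw.
  item 1: 4 − 4 = 0
  item 3: 1
  item 6: 3
Sum = 0 + 1 + 3 = 4
Mean = 4 / 3 = 1.33

1.33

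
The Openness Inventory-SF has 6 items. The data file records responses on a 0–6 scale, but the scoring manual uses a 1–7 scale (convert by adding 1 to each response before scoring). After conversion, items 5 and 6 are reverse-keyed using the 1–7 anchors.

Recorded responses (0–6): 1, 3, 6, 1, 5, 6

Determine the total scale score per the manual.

18

Convert to 1–7: 2, 4, 7, 2, 6, 7
Reverse-coded (on a 1–7 scale, reversed = 8 − raw):
  item 5: 8 − 6 = 2
  item 6: 8 − 7 = 1
Scored: 2, 4, 7, 2, 2, 1
Total = 18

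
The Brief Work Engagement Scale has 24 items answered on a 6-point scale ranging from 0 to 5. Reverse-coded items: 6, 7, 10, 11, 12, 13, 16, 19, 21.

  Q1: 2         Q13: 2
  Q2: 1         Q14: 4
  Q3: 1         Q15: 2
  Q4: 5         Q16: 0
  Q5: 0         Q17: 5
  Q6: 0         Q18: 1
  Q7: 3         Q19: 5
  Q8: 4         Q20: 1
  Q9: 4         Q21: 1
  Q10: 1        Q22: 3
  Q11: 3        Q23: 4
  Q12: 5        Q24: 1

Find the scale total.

63

Reverse-coded items use 5 − raw:
  item 6: 5 − 0 = 5
  item 7: 5 − 3 = 2
  item 10: 5 − 1 = 4
  item 11: 5 − 3 = 2
  item 12: 5 − 5 = 0
  item 13: 5 − 2 = 3
  item 16: 5 − 0 = 5
  item 19: 5 − 5 = 0
  item 21: 5 − 1 = 4
Scored items: 2, 1, 1, 5, 0, 5, 2, 4, 4, 4, 2, 0, 3, 4, 2, 5, 5, 1, 0, 1, 4, 3, 4, 1
Total = 2 + 1 + 1 + 5 + 0 + 5 + 2 + 4 + 4 + 4 + 2 + 0 + 3 + 4 + 2 + 5 + 5 + 1 + 0 + 1 + 4 + 3 + 4 + 1 = 63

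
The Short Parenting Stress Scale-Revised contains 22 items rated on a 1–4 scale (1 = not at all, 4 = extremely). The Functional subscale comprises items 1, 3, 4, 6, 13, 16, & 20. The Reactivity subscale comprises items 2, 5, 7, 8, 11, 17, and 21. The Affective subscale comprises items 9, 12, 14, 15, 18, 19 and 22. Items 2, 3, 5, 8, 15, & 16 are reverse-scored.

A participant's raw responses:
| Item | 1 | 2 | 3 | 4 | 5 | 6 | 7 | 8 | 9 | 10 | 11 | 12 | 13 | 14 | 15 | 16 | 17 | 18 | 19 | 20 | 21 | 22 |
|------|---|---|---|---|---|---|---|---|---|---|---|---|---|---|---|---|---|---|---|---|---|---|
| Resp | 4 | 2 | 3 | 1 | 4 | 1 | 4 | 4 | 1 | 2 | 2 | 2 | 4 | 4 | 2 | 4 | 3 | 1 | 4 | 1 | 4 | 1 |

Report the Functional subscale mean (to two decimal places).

Functional items: 1, 3, 4, 6, 13, 16, 20.
Of these, items 3 & 16 are reverse-scored; reversed = (1+4) − raw = 5 − raw.
  item 1: 4
  item 3: 5 − 3 = 2
  item 4: 1
  item 6: 1
  item 13: 4
  item 16: 5 − 4 = 1
  item 20: 1
Sum = 4 + 2 + 1 + 1 + 4 + 1 + 1 = 14
Mean = 14 / 7 = 2.00

2.00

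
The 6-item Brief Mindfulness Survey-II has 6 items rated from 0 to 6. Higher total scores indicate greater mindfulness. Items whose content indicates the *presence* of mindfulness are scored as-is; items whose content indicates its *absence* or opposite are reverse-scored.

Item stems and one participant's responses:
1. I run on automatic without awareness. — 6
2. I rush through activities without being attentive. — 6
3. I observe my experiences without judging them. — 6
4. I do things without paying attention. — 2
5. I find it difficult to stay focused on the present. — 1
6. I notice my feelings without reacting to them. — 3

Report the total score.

18

Items 1, 2, 4, 5 describe the absence/opposite of mindfulness → reverse-score.
on a 0–6 scale, reversed = 6 − raw.
  item 1: 6 − 6 = 0
  item 2: 6 − 6 = 0
  item 3: 6
  item 4: 6 − 2 = 4
  item 5: 6 − 1 = 5
  item 6: 3
Total = 0 + 0 + 6 + 4 + 5 + 3 = 18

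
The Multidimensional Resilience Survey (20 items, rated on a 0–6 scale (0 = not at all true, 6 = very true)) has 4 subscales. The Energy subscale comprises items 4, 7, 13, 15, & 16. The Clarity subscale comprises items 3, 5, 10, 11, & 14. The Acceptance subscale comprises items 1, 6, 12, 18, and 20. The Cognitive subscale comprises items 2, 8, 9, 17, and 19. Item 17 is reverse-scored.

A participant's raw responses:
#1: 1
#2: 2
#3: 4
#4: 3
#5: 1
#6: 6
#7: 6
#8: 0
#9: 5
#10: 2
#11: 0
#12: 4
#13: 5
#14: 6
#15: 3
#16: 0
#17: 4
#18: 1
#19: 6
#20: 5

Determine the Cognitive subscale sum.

15

Cognitive items: 2, 8, 9, 17, 19.
Of these, item 17 is reverse-scored; on a 0–6 scale, reversed = 6 − raw.
  item 2: 2
  item 8: 0
  item 9: 5
  item 17: 6 − 4 = 2
  item 19: 6
Sum = 2 + 0 + 5 + 2 + 6 = 15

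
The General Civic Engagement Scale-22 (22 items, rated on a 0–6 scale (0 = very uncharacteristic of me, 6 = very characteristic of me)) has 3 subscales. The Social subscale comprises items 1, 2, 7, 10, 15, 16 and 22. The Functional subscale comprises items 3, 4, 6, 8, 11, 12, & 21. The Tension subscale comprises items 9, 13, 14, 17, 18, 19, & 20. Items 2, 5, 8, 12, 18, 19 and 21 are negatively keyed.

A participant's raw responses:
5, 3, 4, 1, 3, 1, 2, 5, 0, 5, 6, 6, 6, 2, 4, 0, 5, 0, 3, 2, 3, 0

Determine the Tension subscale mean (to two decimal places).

Tension items: 9, 13, 14, 17, 18, 19, 20.
Of these, items 18 & 19 are negatively keyed; on a 0–6 scale, reversed = 6 − raw.
  item 9: 0
  item 13: 6
  item 14: 2
  item 17: 5
  item 18: 6 − 0 = 6
  item 19: 6 − 3 = 3
  item 20: 2
Sum = 0 + 6 + 2 + 5 + 6 + 3 + 2 = 24
Mean = 24 / 7 = 3.43

3.43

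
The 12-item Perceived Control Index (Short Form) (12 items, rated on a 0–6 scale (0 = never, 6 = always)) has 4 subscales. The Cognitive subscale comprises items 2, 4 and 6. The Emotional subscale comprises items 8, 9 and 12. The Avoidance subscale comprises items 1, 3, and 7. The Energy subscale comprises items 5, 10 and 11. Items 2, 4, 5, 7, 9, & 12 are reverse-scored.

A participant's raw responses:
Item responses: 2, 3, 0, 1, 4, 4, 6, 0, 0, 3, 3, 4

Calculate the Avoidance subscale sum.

2

Avoidance items: 1, 3, 7.
Of these, item 7 is reverse-scored; on a 0–6 scale, reversed = 6 − raw.
  item 1: 2
  item 3: 0
  item 7: 6 − 6 = 0
Sum = 2 + 0 + 0 = 2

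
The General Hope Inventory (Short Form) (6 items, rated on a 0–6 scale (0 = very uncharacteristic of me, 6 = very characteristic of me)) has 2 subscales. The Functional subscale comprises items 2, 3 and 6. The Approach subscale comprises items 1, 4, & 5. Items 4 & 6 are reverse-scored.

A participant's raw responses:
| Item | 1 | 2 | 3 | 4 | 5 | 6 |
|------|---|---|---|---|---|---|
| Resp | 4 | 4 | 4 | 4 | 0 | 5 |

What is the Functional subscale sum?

Functional items: 2, 3, 6.
Of these, item 6 is reverse-scored; reverse-coded value = 6 − response.
  item 2: 4
  item 3: 4
  item 6: 6 − 5 = 1
Sum = 4 + 4 + 1 = 9

9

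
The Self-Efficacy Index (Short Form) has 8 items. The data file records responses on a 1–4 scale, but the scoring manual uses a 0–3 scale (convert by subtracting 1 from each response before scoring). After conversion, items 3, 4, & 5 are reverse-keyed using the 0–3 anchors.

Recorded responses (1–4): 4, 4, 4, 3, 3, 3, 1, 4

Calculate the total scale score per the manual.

Convert to 0–3: 3, 3, 3, 2, 2, 2, 0, 3
Reverse-coded (reversed = (0+3) − raw = 3 − raw):
  item 3: 3 − 3 = 0
  item 4: 3 − 2 = 1
  item 5: 3 − 2 = 1
Scored: 3, 3, 0, 1, 1, 2, 0, 3
Total = 13

13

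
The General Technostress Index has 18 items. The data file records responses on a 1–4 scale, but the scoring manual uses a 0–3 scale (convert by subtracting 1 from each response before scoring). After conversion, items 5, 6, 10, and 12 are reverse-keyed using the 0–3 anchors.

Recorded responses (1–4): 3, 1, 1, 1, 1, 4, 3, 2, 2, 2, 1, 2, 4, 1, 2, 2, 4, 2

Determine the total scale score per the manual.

22

Convert to 0–3: 2, 0, 0, 0, 0, 3, 2, 1, 1, 1, 0, 1, 3, 0, 1, 1, 3, 1
Reverse-coded (reversed = (0+3) − raw = 3 − raw):
  item 5: 3 − 0 = 3
  item 6: 3 − 3 = 0
  item 10: 3 − 1 = 2
  item 12: 3 − 1 = 2
Scored: 2, 0, 0, 0, 3, 0, 2, 1, 1, 2, 0, 2, 3, 0, 1, 1, 3, 1
Total = 22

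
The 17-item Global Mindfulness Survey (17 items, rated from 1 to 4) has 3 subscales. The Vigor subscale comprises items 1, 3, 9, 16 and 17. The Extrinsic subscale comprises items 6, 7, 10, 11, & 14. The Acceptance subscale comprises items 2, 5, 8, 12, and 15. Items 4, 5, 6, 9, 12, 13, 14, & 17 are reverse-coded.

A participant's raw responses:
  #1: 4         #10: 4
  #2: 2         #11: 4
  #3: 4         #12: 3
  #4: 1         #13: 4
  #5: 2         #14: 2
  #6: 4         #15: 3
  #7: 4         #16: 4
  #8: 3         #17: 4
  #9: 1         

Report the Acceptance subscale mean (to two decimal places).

Acceptance items: 2, 5, 8, 12, 15.
Of these, items 5 and 12 are reverse-coded; reversed = (1+4) − raw = 5 − raw.
  item 2: 2
  item 5: 5 − 2 = 3
  item 8: 3
  item 12: 5 − 3 = 2
  item 15: 3
Sum = 2 + 3 + 3 + 2 + 3 = 13
Mean = 13 / 5 = 2.60

2.60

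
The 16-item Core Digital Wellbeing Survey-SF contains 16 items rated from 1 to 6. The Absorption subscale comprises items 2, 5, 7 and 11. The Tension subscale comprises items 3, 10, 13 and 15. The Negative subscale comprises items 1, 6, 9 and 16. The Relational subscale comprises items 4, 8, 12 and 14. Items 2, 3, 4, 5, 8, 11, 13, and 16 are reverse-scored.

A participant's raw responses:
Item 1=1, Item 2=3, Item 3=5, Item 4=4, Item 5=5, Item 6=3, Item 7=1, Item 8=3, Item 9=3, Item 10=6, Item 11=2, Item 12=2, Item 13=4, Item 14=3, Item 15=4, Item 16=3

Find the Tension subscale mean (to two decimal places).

Tension items: 3, 10, 13, 15.
Of these, items 3 & 13 are reverse-scored; reverse-coded value = 7 − response.
  item 3: 7 − 5 = 2
  item 10: 6
  item 13: 7 − 4 = 3
  item 15: 4
Sum = 2 + 6 + 3 + 4 = 15
Mean = 15 / 4 = 3.75

3.75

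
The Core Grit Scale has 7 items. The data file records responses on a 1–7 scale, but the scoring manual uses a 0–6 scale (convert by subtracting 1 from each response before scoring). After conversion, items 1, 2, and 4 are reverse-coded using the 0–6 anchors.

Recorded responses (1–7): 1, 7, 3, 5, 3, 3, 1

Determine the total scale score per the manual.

Convert to 0–6: 0, 6, 2, 4, 2, 2, 0
Reverse-coded (reversed = (0+6) − raw = 6 − raw):
  item 1: 6 − 0 = 6
  item 2: 6 − 6 = 0
  item 4: 6 − 4 = 2
Scored: 6, 0, 2, 2, 2, 2, 0
Total = 14

14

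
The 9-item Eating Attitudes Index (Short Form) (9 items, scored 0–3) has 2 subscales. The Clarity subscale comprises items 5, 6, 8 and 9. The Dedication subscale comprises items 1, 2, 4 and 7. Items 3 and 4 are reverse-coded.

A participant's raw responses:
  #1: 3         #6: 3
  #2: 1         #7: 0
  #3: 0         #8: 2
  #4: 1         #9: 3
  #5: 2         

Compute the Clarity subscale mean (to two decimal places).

Clarity items: 5, 6, 8, 9.
  item 5: 2
  item 6: 3
  item 8: 2
  item 9: 3
Sum = 2 + 3 + 2 + 3 = 10
Mean = 10 / 4 = 2.50

2.50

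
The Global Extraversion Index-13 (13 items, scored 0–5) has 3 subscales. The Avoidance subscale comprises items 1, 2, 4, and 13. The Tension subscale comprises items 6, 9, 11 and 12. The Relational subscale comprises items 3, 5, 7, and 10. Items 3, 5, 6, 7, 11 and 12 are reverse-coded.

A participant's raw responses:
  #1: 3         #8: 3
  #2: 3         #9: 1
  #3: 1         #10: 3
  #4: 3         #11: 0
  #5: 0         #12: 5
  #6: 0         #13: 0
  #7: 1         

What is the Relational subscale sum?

Relational items: 3, 5, 7, 10.
Of these, items 3, 5, and 7 are reverse-coded; reversed = (0+5) − raw = 5 − raw.
  item 3: 5 − 1 = 4
  item 5: 5 − 0 = 5
  item 7: 5 − 1 = 4
  item 10: 3
Sum = 4 + 5 + 4 + 3 = 16

16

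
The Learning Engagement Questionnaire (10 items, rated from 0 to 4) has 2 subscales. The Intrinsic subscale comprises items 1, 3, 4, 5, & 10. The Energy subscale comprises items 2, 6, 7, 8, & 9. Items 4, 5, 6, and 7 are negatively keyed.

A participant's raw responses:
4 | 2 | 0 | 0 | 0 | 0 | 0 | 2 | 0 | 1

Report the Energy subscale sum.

12

Energy items: 2, 6, 7, 8, 9.
Of these, items 6 and 7 are negatively keyed; reversed = (0+4) − raw = 4 − raw.
  item 2: 2
  item 6: 4 − 0 = 4
  item 7: 4 − 0 = 4
  item 8: 2
  item 9: 0
Sum = 2 + 4 + 4 + 2 + 0 = 12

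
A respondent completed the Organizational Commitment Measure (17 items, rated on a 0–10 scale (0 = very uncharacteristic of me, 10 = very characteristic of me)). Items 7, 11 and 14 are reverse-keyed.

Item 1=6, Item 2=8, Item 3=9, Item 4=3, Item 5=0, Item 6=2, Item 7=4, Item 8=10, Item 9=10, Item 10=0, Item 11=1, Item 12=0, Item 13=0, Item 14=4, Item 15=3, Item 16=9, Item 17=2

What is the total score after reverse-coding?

83

Reverse-coded items (reverse-coded value = 10 − response):
  item 7: 10 − 4 = 6
  item 11: 10 − 1 = 9
  item 14: 10 − 4 = 6
Scored items: 6, 8, 9, 3, 0, 2, 6, 10, 10, 0, 9, 0, 0, 6, 3, 9, 2
Total = 6 + 8 + 9 + 3 + 0 + 2 + 6 + 10 + 10 + 0 + 9 + 0 + 0 + 6 + 3 + 9 + 2 = 83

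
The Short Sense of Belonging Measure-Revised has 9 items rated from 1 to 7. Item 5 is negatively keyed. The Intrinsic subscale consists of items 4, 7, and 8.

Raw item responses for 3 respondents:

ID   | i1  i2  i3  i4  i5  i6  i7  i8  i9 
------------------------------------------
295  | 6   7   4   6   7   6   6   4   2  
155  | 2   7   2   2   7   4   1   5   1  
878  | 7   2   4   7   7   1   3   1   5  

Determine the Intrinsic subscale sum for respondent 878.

11

Respondent 878 raw: 7, 2, 4, 7, 7, 1, 3, 1, 5.
Intrinsic items: 4, 7, 8.
Reverse-coded (reversed = (1+7) − raw = 8 − raw):
  item 4: 7
  item 7: 3
  item 8: 1
Sum = 7 + 3 + 1 = 11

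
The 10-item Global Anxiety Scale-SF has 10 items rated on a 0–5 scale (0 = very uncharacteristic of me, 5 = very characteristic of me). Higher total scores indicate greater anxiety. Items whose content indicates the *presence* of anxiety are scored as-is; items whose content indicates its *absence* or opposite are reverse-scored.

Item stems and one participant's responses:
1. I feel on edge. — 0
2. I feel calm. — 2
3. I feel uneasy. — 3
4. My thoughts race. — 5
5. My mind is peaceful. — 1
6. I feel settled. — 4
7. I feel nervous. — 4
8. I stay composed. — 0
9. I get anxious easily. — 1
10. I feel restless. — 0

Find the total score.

26

Items 2, 5, 6, 8 describe the absence/opposite of anxiety → reverse-score.
reverse-coded value = 5 − response.
  item 1: 0
  item 2: 5 − 2 = 3
  item 3: 3
  item 4: 5
  item 5: 5 − 1 = 4
  item 6: 5 − 4 = 1
  item 7: 4
  item 8: 5 − 0 = 5
  item 9: 1
  item 10: 0
Total = 0 + 3 + 3 + 5 + 4 + 1 + 4 + 5 + 1 + 0 = 26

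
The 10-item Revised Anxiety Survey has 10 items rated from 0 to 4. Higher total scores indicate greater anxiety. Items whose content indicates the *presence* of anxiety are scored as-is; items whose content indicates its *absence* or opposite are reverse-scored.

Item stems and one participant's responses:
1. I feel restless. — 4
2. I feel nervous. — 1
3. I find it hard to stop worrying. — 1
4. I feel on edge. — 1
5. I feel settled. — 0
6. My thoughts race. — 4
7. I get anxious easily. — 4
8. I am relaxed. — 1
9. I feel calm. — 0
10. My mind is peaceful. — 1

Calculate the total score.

29

Items 5, 8, 9, 10 describe the absence/opposite of anxiety → reverse-score.
reverse-coded value = 4 − response.
  item 1: 4
  item 2: 1
  item 3: 1
  item 4: 1
  item 5: 4 − 0 = 4
  item 6: 4
  item 7: 4
  item 8: 4 − 1 = 3
  item 9: 4 − 0 = 4
  item 10: 4 − 1 = 3
Total = 4 + 1 + 1 + 1 + 4 + 4 + 4 + 3 + 4 + 3 = 29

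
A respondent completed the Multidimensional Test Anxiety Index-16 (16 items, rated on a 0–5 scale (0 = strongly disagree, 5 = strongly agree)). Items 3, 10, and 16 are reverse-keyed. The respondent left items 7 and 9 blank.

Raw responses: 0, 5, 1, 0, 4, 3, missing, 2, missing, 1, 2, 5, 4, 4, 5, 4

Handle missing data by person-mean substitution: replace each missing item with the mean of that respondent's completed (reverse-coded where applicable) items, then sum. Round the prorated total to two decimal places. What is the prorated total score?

49.14

Reverse-coded (on a 0–5 scale, reversed = 5 − raw):
  item 3: 5 − 1 = 4
  item 10: 5 − 1 = 4
  item 16: 5 − 4 = 1
Completed scored items (14 of 16): 0, 5, 4, 0, 4, 3, 2, 4, 2, 5, 4, 4, 5, 1; sum = 43.
Person mean = 43 / 14 ≈ 3.0714
Prorated total = (43 / 14) × 16 = 49.14 (to 2 dp)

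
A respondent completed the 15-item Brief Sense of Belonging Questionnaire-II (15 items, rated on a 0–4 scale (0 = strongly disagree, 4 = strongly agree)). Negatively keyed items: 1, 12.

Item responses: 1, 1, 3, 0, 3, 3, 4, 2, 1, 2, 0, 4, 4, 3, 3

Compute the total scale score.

32

Negatively keyed items use 4 − raw:
  item 1: 4 − 1 = 3
  item 12: 4 − 4 = 0
After reverse-coding: 3, 1, 3, 0, 3, 3, 4, 2, 1, 2, 0, 0, 4, 3, 3
Total = 3 + 1 + 3 + 0 + 3 + 3 + 4 + 2 + 1 + 2 + 0 + 0 + 4 + 3 + 3 = 32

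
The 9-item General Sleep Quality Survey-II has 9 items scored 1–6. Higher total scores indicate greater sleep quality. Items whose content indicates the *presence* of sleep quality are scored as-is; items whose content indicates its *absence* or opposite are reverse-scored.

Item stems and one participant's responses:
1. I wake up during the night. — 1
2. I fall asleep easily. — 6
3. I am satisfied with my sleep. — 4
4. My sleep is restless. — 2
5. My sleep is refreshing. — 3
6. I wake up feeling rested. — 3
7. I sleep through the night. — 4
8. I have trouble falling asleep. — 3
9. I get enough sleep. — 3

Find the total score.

38

Items 1, 4, 8 describe the absence/opposite of sleep quality → reverse-score.
on a 1–6 scale, reversed = 7 − raw.
  item 1: 7 − 1 = 6
  item 2: 6
  item 3: 4
  item 4: 7 − 2 = 5
  item 5: 3
  item 6: 3
  item 7: 4
  item 8: 7 − 3 = 4
  item 9: 3
Total = 6 + 6 + 4 + 5 + 3 + 3 + 4 + 4 + 3 = 38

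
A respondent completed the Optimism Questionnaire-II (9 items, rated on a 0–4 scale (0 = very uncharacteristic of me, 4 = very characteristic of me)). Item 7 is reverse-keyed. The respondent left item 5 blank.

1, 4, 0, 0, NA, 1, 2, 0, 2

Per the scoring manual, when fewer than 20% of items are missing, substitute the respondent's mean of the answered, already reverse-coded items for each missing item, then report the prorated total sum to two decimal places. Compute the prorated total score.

Reverse-coded (reverse-coded value = 4 − response):
  item 7: 4 − 2 = 2
Completed scored items (8 of 9): 1, 4, 0, 0, 1, 2, 0, 2; sum = 10.
Person mean = 10 / 8 ≈ 1.2500
Prorated total = (10 / 8) × 9 = 11.25 (to 2 dp)

11.25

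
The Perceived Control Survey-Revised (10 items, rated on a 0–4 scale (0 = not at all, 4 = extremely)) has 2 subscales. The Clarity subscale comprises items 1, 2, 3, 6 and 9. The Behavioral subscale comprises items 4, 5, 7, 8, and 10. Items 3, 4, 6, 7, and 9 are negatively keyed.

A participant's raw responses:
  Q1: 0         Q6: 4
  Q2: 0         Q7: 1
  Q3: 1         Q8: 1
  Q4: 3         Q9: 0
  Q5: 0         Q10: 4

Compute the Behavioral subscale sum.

Behavioral items: 4, 5, 7, 8, 10.
Of these, items 4 & 7 are negatively keyed; on a 0–4 scale, reversed = 4 − raw.
  item 4: 4 − 3 = 1
  item 5: 0
  item 7: 4 − 1 = 3
  item 8: 1
  item 10: 4
Sum = 1 + 0 + 3 + 1 + 4 = 9

9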